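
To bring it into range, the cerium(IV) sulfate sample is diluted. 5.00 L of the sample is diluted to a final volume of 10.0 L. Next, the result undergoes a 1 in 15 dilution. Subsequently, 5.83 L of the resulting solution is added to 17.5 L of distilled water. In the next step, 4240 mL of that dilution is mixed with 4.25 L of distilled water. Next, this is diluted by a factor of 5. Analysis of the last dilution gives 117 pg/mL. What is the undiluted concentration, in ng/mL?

Overall dilution factor = 2 × 15 × 4.002 × 2.002 × 5 = 1202.
Original = 117 pg/mL × 1202 = 1.41 × 10⁵ pg/mL = 141 ng/mL.

141 ng/mL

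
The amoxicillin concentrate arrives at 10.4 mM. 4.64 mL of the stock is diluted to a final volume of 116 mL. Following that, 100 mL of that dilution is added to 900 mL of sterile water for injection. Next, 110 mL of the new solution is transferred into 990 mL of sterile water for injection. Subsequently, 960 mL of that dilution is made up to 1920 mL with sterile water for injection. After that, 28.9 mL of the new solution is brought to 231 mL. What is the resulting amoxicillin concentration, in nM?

260 nM

Overall dilution factor = 25 × 10 × 10 × 2 × 7.993 = 4.00 × 10⁴.
10.4 mM / 4.00 × 10⁴ = 2.60 × 10⁻⁴ mM = 260 nM.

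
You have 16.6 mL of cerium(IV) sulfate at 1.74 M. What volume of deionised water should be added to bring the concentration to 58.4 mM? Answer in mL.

58.4 mM = 0.0584 M.
V₂ = C₁V₁/C₂ = 1.74 × 16.6 / 0.0584 = 495 mL.
Diluent to add = V₂ − V₁ = 495 − 16.6 = 478 mL.

478 mL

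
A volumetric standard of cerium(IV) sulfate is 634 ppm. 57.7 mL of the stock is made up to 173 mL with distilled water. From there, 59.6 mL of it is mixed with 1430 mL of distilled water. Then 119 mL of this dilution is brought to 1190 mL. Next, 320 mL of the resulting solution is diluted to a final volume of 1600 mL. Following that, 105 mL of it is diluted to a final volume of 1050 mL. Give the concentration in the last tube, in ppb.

16.9 ppb

Overall dilution factor = 2.998 × 24.99 × 10 × 5 × 10 = 3.75 × 10⁴.
634 ppm / 3.75 × 10⁴ = 0.0169 ppm = 16.9 ppb.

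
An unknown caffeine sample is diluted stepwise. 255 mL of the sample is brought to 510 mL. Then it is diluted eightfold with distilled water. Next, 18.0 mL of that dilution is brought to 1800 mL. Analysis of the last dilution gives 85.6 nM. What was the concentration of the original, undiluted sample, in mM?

0.137 mM

Overall dilution factor = 2 × 8 × 100 = 1600.
Original = 85.6 nM × 1600 = 1.37 × 10⁵ nM = 0.137 mM.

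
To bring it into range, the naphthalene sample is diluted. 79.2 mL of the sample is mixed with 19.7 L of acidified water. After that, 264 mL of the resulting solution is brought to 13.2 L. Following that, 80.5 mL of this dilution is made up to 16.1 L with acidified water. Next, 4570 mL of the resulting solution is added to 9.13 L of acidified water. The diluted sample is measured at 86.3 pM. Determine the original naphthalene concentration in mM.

Overall dilution factor = 249.7 × 50 × 200 × 2.998 = 7.49 × 10⁶.
Original = 86.3 pM × 7.49 × 10⁶ = 6.46 × 10⁸ pM = 0.646 mM.

0.646 mM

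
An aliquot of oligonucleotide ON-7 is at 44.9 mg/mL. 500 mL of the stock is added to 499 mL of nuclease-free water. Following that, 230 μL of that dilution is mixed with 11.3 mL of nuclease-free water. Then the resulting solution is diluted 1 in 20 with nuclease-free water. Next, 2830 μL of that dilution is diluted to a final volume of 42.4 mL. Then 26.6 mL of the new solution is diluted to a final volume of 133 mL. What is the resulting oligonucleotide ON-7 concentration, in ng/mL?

Overall dilution factor = 1.998 × 50.13 × 20 × 14.98 × 5 = 1.50 × 10⁵.
44.9 mg/mL / 1.50 × 10⁵ = 2.99 × 10⁻⁴ mg/mL = 299 ng/mL.

299 ng/mL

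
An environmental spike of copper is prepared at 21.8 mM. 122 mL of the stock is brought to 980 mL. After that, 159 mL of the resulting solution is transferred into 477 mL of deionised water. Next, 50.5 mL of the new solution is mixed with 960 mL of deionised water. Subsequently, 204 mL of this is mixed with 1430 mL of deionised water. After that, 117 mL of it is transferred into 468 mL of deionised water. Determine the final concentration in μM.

Overall dilution factor = 8.033 × 4 × 20.01 × 8.010 × 5 = 2.57 × 10⁴.
21.8 mM / 2.57 × 10⁴ = 8.47 × 10⁻⁴ mM = 0.847 μM.

0.847 μM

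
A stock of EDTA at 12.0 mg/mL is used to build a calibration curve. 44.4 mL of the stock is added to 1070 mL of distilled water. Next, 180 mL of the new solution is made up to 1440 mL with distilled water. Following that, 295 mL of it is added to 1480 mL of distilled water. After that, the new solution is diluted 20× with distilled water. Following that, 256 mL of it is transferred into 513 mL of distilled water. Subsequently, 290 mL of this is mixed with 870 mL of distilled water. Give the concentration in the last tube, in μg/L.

Overall dilution factor = 25.10 × 8 × 6.017 × 20 × 3.004 × 4 = 2.90 × 10⁵.
12.0 mg/mL / 2.90 × 10⁵ = 4.13 × 10⁻⁵ mg/mL = 41.3 μg/L.

41.3 μg/L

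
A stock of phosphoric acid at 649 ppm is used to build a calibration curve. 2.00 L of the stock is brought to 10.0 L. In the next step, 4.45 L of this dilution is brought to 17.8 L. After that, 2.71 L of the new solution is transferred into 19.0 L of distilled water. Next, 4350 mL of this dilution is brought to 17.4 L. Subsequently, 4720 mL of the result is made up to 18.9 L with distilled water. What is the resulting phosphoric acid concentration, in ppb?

253 ppb

Overall dilution factor = 5 × 4 × 8.011 × 4 × 4.004 = 2566.
649 ppm / 2566 = 0.253 ppm = 253 ppb.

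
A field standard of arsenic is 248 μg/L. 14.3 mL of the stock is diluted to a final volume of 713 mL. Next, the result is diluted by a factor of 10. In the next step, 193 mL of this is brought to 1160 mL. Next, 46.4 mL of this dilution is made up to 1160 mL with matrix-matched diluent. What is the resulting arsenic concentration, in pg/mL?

Overall dilution factor = 49.86 × 10 × 6.010 × 25 = 7.49 × 10⁴.
248 μg/L / 7.49 × 10⁴ = 3.31 × 10⁻³ μg/L = 3.31 pg/mL.

3.31 pg/mL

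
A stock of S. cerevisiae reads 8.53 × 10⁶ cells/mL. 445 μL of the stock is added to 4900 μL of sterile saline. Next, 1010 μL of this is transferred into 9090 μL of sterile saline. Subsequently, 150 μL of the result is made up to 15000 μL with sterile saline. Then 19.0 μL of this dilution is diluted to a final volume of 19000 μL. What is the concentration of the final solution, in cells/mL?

Overall dilution factor = 12.01 × 10 × 100 × 1000 = 1.20 × 10⁷.
8.53 × 10⁶ cells/mL / 1.20 × 10⁷ = 0.710 cells/mL.

0.710 cells/mL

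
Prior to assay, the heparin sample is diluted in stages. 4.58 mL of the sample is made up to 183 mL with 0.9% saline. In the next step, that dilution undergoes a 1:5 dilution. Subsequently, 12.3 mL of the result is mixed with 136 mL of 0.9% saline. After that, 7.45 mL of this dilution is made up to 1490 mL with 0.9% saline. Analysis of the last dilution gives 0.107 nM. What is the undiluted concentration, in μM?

51.5 μM

Overall dilution factor = 39.96 × 5 × 12.06 × 200 = 4.82 × 10⁵.
Original = 0.107 nM × 4.82 × 10⁵ = 5.15 × 10⁴ nM = 51.5 μM.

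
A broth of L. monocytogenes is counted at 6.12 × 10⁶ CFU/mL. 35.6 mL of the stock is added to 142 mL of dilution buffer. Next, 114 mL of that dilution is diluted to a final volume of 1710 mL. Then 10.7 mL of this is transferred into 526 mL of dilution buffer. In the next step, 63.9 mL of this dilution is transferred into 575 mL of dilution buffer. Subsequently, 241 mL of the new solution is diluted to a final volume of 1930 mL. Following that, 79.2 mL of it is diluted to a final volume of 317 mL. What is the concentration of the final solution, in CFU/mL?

Overall dilution factor = 4.989 × 15 × 50.16 × 9.998 × 8.008 × 4.003 = 1.20 × 10⁶.
6.12 × 10⁶ CFU/mL / 1.20 × 10⁶ = 5.09 CFU/mL.

5.09 CFU/mL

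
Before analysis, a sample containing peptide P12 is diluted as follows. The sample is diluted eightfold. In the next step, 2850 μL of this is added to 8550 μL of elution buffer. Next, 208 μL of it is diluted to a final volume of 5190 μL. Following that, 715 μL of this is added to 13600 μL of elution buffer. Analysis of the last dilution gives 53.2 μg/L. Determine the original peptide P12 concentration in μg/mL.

850 μg/mL

Overall dilution factor = 8 × 4 × 24.95 × 20.02 = 1.60 × 10⁴.
Original = 53.2 μg/L × 1.60 × 10⁴ = 8.50 × 10⁵ μg/L = 850 μg/mL.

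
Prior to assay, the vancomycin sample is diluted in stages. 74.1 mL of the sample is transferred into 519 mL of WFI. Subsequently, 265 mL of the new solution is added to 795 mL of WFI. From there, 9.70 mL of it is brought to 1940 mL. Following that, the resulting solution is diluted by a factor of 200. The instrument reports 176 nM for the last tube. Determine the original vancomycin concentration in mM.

225 mM

Overall dilution factor = 8.004 × 4 × 200 × 200 = 1.28 × 10⁶.
Original = 176 nM × 1.28 × 10⁶ = 2.25 × 10⁸ nM = 225 mM.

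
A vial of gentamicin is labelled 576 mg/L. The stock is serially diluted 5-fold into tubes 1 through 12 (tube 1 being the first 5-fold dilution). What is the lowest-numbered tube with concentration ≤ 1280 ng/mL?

tube 4

Tube n has concentration 576 mg/L / 5ⁿ.
Need 5ⁿ ≥ 576 mg/L / 1280 ng/mL = 450, so n ≥ 3.80.
First such tube: n = 4.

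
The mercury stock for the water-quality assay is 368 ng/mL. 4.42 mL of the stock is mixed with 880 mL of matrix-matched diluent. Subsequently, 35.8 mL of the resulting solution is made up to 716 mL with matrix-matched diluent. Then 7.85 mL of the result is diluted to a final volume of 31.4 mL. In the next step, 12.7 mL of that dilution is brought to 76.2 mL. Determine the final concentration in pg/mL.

3.83 pg/mL

Overall dilution factor = 200.1 × 20 × 4 × 6 = 9.60 × 10⁴.
368 ng/mL / 9.60 × 10⁴ = 3.83 × 10⁻³ ng/mL = 3.83 pg/mL.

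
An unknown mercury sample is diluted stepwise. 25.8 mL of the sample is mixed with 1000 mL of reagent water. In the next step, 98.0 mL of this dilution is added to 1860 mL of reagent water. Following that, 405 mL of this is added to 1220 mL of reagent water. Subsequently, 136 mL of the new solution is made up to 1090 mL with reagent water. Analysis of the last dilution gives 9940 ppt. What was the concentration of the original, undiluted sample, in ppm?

254 ppm

Overall dilution factor = 39.76 × 19.98 × 4.012 × 8.015 = 2.55 × 10⁴.
Original = 9940 ppt × 2.55 × 10⁴ = 2.54 × 10⁸ ppt = 254 ppm.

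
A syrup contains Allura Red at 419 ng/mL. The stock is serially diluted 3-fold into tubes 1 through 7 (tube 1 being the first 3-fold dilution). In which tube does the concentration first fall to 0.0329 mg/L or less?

tube 3

Tube n has concentration 419 ng/mL / 3ⁿ.
Need 3ⁿ ≥ 419 ng/mL / 0.0329 mg/L = 12.7, so n ≥ 2.32.
First such tube: n = 3.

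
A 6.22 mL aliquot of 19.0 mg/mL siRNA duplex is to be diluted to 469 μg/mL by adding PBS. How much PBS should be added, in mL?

469 μg/mL = 0.469 mg/mL.
V₂ = C₁V₁/C₂ = 19.0 × 6.22 / 0.469 = 252 mL.
Diluent to add = V₂ − V₁ = 252 − 6.22 = 246 mL.

246 mL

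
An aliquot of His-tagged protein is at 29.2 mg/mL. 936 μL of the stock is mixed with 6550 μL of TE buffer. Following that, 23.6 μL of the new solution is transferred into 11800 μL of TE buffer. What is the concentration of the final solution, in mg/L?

Overall dilution factor = 7.998 × 501 = 4007.
29.2 mg/mL / 4007 = 7.29 × 10⁻³ mg/mL = 7.29 mg/L.

7.29 mg/L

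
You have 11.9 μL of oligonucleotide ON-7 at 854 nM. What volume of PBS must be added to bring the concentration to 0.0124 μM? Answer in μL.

0.0124 μM = 12.4 nM.
V₂ = C₁V₁/C₂ = 854 × 11.9 / 12.4 = 820 μL.
Diluent to add = V₂ − V₁ = 820 − 11.9 = 808 μL.

808 μL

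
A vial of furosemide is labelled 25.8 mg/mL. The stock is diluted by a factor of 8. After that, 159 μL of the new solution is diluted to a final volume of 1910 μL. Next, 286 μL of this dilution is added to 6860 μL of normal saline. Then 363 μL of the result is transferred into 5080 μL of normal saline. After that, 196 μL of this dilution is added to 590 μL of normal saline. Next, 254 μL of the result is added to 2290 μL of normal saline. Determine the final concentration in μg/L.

17.8 μg/L

Overall dilution factor = 8 × 12.01 × 24.99 × 14.99 × 4.010 × 10.02 = 1.45 × 10⁶.
25.8 mg/mL / 1.45 × 10⁶ = 1.78 × 10⁻⁵ mg/mL = 17.8 μg/L.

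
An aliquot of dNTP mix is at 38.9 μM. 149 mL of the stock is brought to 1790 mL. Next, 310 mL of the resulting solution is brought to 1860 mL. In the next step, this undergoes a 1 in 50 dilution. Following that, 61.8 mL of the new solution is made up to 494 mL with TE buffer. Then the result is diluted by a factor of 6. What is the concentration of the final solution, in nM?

0.225 nM

Overall dilution factor = 12.01 × 6 × 50 × 7.994 × 6 = 1.73 × 10⁵.
38.9 μM / 1.73 × 10⁵ = 2.25 × 10⁻⁴ μM = 0.225 nM.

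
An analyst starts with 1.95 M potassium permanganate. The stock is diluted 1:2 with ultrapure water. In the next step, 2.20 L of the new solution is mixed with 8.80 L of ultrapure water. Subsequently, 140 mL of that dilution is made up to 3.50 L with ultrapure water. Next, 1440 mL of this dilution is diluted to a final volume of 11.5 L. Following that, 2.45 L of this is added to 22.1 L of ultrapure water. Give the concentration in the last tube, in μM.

97.5 μM

Overall dilution factor = 2 × 5 × 25 × 7.986 × 10.02 = 2.00 × 10⁴.
1.95 M / 2.00 × 10⁴ = 9.75 × 10⁻⁵ M = 97.5 μM.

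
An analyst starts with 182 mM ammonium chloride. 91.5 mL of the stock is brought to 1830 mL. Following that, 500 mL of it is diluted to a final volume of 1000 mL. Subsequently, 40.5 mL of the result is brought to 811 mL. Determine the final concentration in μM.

Overall dilution factor = 20 × 2 × 20.02 = 801.
182 mM / 801 = 0.227 mM = 227 μM.

227 μM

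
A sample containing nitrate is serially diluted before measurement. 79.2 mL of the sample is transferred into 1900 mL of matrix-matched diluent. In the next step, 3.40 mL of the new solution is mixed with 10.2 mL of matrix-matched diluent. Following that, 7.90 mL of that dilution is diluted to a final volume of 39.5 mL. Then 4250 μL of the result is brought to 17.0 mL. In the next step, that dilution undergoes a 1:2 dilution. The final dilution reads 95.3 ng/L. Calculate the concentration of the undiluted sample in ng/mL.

381 ng/mL

Overall dilution factor = 24.99 × 4 × 5 × 4 × 2 = 3998.
Original = 95.3 ng/L × 3998 = 3.81 × 10⁵ ng/L = 381 ng/mL.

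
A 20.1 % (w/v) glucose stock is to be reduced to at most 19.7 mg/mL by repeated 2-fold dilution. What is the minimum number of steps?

Need 2ⁿ ≥ 10.2, so n ≥ log(10.2)/log(2) = 3.35.
Minimum whole steps: n = 4.

4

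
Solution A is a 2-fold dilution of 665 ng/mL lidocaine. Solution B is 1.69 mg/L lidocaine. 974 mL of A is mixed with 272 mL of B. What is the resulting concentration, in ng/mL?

C_A = 665 ng/mL / 2 = 332 ng/mL.
C_B = 1.69 mg/L = 1690 ng/mL.
C_mix = (C_A·V_A + C_B·V_B)/(V_A + V_B) = (332×974 + 1690×272) / 1246 = 629 ng/mL.

629 ng/mL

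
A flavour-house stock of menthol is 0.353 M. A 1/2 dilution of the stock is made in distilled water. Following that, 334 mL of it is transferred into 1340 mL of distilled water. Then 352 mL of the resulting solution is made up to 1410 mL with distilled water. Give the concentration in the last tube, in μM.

8790 μM

Overall dilution factor = 2 × 5.012 × 4.006 = 40.2.
0.353 M / 40.2 = 8.79 × 10⁻³ M = 8790 μM.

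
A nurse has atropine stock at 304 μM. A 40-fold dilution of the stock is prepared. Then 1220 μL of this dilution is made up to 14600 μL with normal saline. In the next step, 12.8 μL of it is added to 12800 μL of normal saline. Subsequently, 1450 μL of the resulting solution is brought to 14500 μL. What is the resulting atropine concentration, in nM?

0.0634 nM

Overall dilution factor = 40 × 11.97 × 1001 × 10 = 4.79 × 10⁶.
304 μM / 4.79 × 10⁶ = 6.34 × 10⁻⁵ μM = 0.0634 nM.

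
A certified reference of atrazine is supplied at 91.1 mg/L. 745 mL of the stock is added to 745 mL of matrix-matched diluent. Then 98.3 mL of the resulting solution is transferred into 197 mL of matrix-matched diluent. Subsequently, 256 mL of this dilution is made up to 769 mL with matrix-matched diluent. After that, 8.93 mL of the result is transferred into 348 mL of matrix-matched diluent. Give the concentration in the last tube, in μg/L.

126 μg/L

Overall dilution factor = 2 × 3.004 × 3.004 × 39.97 = 721.
91.1 mg/L / 721 = 0.126 mg/L = 126 μg/L.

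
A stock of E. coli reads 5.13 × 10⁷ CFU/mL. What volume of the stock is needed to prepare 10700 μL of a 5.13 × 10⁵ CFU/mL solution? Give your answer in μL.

107 μL

V₁ = C₂V₂/C₁ = 5.13 × 10⁵ × 10700 / 5.13 × 10⁷ = 107 μL.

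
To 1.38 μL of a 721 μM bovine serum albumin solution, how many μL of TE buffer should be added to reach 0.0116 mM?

84.4 μL

0.0116 mM = 11.6 μM.
V₂ = C₁V₁/C₂ = 721 × 1.38 / 11.6 = 85.8 μL.
Diluent to add = V₂ − V₁ = 85.8 − 1.38 = 84.4 μL.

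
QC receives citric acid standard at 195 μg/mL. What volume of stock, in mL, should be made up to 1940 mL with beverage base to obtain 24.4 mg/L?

243 mL

24.4 mg/L = 24.4 μg/mL.
V₁ = C₂V₂/C₁ = 24.4 × 1940 / 195 = 243 mL.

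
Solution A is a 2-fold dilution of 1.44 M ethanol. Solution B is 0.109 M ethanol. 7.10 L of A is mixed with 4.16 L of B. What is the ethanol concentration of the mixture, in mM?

C_A = 1.44 M / 2 = 0.720 M.
C_mix = (C_A·V_A + C_B·V_B)/(V_A + V_B) = (0.720×7.10 + 0.109×4.16) / 11.26 = 0.494 M = 494 mM.

494 mM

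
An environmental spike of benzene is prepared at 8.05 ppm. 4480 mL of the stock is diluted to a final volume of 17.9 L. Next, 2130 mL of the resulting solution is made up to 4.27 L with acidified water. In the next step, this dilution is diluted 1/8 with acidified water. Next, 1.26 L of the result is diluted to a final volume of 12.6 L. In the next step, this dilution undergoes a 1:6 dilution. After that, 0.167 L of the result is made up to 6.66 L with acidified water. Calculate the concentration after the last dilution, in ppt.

52.5 ppt

Overall dilution factor = 3.996 × 2.005 × 8 × 10 × 6 × 39.88 = 1.53 × 10⁵.
8.05 ppm / 1.53 × 10⁵ = 5.25 × 10⁻⁵ ppm = 52.5 ppt.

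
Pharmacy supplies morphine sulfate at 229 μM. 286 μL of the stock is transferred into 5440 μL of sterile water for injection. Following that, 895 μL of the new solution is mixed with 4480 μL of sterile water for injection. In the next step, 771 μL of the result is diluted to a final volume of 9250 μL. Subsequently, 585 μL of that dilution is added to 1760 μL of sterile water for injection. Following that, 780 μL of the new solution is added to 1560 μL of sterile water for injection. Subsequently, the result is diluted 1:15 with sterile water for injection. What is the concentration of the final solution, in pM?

Overall dilution factor = 20.02 × 6.006 × 12.00 × 4.009 × 3 × 15 = 2.60 × 10⁵.
229 μM / 2.60 × 10⁵ = 8.80 × 10⁻⁴ μM = 880 pM.

880 pM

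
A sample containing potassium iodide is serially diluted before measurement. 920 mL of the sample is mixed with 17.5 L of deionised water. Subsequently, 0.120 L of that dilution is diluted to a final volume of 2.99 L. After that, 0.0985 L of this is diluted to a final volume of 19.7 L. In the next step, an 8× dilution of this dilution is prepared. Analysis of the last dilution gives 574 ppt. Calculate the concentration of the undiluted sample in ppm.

458 ppm

Overall dilution factor = 20.02 × 24.92 × 200 × 8 = 7.98 × 10⁵.
Original = 574 ppt × 7.98 × 10⁵ = 4.58 × 10⁸ ppt = 458 ppm.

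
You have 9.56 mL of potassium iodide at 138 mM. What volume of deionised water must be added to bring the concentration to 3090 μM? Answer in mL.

3090 μM = 3.09 mM.
V₂ = C₁V₁/C₂ = 138 × 9.56 / 3.09 = 427 mL.
Diluent to add = V₂ − V₁ = 427 − 9.56 = 417 mL.

417 mL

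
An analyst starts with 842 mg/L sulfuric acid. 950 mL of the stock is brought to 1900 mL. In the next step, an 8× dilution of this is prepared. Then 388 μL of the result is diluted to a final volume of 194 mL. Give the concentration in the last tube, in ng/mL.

105 ng/mL

Overall dilution factor = 2 × 8 × 500 = 8000.
842 mg/L / 8000 = 0.105 mg/L = 105 ng/mL.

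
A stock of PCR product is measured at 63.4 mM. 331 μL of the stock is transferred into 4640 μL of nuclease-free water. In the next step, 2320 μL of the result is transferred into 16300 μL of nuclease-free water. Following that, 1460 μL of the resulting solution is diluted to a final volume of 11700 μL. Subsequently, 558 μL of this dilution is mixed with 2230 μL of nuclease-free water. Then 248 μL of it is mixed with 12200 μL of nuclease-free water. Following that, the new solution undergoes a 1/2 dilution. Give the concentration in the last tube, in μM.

Overall dilution factor = 15.02 × 8.026 × 8.014 × 4.996 × 50.19 × 2 = 4.84 × 10⁵.
63.4 mM / 4.84 × 10⁵ = 1.31 × 10⁻⁴ mM = 0.131 μM.

0.131 μM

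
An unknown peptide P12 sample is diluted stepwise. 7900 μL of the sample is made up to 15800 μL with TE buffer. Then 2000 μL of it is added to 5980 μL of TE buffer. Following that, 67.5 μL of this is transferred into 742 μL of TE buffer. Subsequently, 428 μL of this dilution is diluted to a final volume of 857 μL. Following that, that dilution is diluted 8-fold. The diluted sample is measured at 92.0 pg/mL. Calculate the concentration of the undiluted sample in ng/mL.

141 ng/mL

Overall dilution factor = 2 × 3.990 × 11.99 × 2.002 × 8 = 1533.
Original = 92.0 pg/mL × 1533 = 1.41 × 10⁵ pg/mL = 141 ng/mL.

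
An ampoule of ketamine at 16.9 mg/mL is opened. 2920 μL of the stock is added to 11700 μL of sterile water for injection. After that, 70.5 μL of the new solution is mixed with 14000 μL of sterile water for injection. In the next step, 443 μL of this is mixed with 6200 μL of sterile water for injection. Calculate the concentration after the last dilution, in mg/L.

1.13 mg/L

Overall dilution factor = 5.007 × 199.6 × 15.00 = 1.50 × 10⁴.
16.9 mg/mL / 1.50 × 10⁴ = 1.13 × 10⁻³ mg/mL = 1.13 mg/L.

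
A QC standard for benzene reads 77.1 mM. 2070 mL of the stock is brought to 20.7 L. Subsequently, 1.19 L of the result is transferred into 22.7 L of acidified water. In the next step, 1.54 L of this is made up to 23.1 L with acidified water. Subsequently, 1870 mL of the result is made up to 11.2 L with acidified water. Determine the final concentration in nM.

4270 nM

Overall dilution factor = 10 × 20.08 × 15 × 5.989 = 1.80 × 10⁴.
77.1 mM / 1.80 × 10⁴ = 4.27 × 10⁻³ mM = 4270 nM.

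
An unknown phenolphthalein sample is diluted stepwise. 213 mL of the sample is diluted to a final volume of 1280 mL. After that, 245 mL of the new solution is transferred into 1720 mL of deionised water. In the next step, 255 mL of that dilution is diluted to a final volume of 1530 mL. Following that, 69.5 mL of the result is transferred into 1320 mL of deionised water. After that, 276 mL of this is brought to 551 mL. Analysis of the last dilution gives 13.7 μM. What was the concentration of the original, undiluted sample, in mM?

158 mM

Overall dilution factor = 6.009 × 8.020 × 6 × 19.99 × 1.996 = 1.15 × 10⁴.
Original = 13.7 μM × 1.15 × 10⁴ = 1.58 × 10⁵ μM = 158 mM.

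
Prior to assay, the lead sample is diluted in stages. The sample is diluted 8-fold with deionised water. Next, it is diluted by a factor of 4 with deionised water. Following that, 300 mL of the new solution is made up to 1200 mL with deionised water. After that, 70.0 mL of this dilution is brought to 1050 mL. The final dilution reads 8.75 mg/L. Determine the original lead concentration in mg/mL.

16.8 mg/mL

Overall dilution factor = 8 × 4 × 4 × 15 = 1920.
Original = 8.75 mg/L × 1920 = 1.68 × 10⁴ mg/L = 16.8 mg/mL.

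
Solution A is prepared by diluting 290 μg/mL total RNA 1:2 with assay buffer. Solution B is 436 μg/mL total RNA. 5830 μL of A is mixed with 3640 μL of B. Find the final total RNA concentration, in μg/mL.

C_A = 290 μg/mL / 2 = 145 μg/mL.
C_mix = (C_A·V_A + C_B·V_B)/(V_A + V_B) = (145×5830 + 436×3640) / 9470 = 257 μg/mL.

257 μg/mL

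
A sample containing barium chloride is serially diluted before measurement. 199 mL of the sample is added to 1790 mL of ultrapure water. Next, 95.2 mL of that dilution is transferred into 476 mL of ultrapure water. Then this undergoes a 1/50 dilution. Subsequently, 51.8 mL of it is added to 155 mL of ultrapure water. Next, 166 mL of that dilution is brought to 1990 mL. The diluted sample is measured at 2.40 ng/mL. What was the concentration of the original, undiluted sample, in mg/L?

Overall dilution factor = 9.995 × 6 × 50 × 3.992 × 11.99 = 1.44 × 10⁵.
Original = 2.40 ng/mL × 1.44 × 10⁵ = 3.44 × 10⁵ ng/mL = 344 mg/L.

344 mg/L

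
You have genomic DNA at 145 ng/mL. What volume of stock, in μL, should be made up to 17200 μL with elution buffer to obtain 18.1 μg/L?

18.1 μg/L = 18.1 ng/mL.
V₁ = C₂V₂/C₁ = 18.1 × 17200 / 145 = 2147 μL.

2150 μL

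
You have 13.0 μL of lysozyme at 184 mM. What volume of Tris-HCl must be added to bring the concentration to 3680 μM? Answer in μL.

3680 μM = 3.68 mM.
V₂ = C₁V₁/C₂ = 184 × 13.0 / 3.68 = 650 μL.
Diluent to add = V₂ − V₁ = 650 − 13.0 = 637 μL.

637 μL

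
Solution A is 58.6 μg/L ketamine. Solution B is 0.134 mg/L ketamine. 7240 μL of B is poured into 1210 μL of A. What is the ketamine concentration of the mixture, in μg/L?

123 μg/L

C_B = 0.134 mg/L = 134 μg/L.
C_mix = (C_A·V_A + C_B·V_B)/(V_A + V_B) = (58.6×1210 + 134×7240) / 8450 = 123 μg/L.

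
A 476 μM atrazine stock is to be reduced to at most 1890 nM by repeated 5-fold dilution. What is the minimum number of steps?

Need 5ⁿ ≥ 252, so n ≥ log(252)/log(5) = 3.44.
Minimum whole steps: n = 4.

4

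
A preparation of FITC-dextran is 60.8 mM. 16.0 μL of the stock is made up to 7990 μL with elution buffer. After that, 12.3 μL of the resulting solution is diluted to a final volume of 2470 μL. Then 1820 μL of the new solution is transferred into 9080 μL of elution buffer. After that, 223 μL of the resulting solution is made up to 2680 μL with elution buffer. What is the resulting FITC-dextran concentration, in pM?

Overall dilution factor = 499.4 × 200.8 × 5.989 × 12.02 = 7.22 × 10⁶.
60.8 mM / 7.22 × 10⁶ = 8.42 × 10⁻⁶ mM = 8420 pM.

8420 pM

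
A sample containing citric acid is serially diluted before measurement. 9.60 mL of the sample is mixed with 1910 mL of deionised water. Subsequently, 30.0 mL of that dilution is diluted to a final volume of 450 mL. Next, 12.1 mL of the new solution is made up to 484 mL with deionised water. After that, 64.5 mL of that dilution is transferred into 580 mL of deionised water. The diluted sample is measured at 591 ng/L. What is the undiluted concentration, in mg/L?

709 mg/L

Overall dilution factor = 200.0 × 15 × 40 × 9.992 = 1.20 × 10⁶.
Original = 591 ng/L × 1.20 × 10⁶ = 7.09 × 10⁸ ng/L = 709 mg/L.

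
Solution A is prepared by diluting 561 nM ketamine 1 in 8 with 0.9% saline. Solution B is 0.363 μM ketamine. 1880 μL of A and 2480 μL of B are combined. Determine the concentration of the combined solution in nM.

237 nM

C_A = 561 nM / 8 = 70.1 nM.
C_B = 0.363 μM = 363 nM.
C_mix = (C_A·V_A + C_B·V_B)/(V_A + V_B) = (70.1×1880 + 363×2480) / 4360 = 237 nM.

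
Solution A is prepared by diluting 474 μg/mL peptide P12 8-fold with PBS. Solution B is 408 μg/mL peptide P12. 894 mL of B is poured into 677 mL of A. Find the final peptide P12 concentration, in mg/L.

258 mg/L

C_A = 474 μg/mL / 8 = 59.2 μg/mL.
C_mix = (C_A·V_A + C_B·V_B)/(V_A + V_B) = (59.2×677 + 408×894) / 1571 = 258 μg/mL = 258 mg/L.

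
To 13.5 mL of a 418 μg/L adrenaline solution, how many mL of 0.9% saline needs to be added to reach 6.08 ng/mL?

915 mL

6.08 ng/mL = 6.08 μg/L.
V₂ = C₁V₁/C₂ = 418 × 13.5 / 6.08 = 928 mL.
Diluent to add = V₂ − V₁ = 928 − 13.5 = 915 mL.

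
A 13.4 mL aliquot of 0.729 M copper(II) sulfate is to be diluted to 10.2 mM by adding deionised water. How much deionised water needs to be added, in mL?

10.2 mM = 0.0102 M.
V₂ = C₁V₁/C₂ = 0.729 × 13.4 / 0.0102 = 958 mL.
Diluent to add = V₂ − V₁ = 958 − 13.4 = 944 mL.

944 mL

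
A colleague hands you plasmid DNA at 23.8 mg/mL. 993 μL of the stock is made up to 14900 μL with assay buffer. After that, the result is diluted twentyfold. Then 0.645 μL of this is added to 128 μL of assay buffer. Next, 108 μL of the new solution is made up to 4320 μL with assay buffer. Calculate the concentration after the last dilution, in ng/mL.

9.94 ng/mL

Overall dilution factor = 15.01 × 20 × 199.4 × 40 = 2.39 × 10⁶.
23.8 mg/mL / 2.39 × 10⁶ = 9.94 × 10⁻⁶ mg/mL = 9.94 ng/mL.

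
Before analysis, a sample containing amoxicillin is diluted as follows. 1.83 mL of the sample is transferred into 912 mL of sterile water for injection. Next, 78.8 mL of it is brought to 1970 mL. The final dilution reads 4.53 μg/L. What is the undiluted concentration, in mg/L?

Overall dilution factor = 499.4 × 25 = 1.25 × 10⁴.
Original = 4.53 μg/L × 1.25 × 10⁴ = 5.66 × 10⁴ μg/L = 56.6 mg/L.

56.6 mg/L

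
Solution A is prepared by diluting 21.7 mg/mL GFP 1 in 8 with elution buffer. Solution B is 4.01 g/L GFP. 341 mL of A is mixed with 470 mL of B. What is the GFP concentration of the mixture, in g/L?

3.46 g/L

C_A = 21.7 mg/mL / 8 = 2.71 mg/mL.
C_B = 4.01 g/L = 4.01 mg/mL.
C_mix = (C_A·V_A + C_B·V_B)/(V_A + V_B) = (2.71×341 + 4.01×470) / 811.0 = 3.46 mg/mL = 3.46 g/L.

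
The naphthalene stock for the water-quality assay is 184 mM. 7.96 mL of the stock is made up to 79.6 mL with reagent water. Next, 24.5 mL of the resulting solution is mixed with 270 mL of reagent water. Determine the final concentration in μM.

Overall dilution factor = 10 × 12.02 = 120.
184 mM / 120 = 1.53 mM = 1530 μM.

1530 μM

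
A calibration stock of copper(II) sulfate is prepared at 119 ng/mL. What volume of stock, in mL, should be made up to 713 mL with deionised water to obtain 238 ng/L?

1.43 mL

238 ng/L = 0.238 ng/mL.
V₁ = C₂V₂/C₁ = 0.238 × 713 / 119 = 1.43 mL.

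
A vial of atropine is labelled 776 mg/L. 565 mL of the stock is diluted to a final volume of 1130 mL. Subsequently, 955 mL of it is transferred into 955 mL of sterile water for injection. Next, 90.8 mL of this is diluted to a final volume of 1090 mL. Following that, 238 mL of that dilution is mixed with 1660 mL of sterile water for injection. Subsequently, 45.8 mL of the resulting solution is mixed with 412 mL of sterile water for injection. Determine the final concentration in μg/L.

203 μg/L

Overall dilution factor = 2 × 2 × 12.00 × 7.975 × 9.996 = 3828.
776 mg/L / 3828 = 0.203 mg/L = 203 μg/L.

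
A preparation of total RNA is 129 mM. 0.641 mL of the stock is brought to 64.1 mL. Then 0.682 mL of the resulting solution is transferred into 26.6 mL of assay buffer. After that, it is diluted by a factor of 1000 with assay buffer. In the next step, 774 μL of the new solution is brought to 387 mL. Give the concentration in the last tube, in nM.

Overall dilution factor = 100 × 40.00 × 1000 × 500 = 2.00 × 10⁹.
129 mM / 2.00 × 10⁹ = 6.45 × 10⁻⁸ mM = 0.0645 nM.

0.0645 nM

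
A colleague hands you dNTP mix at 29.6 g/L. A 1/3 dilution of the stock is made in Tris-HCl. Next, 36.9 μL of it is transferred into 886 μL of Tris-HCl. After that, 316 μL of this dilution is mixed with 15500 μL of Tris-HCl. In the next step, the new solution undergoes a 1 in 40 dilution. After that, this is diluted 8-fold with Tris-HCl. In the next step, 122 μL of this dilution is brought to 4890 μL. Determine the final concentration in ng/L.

Overall dilution factor = 3 × 25.01 × 50.05 × 40 × 8 × 40.08 = 4.82 × 10⁷.
29.6 g/L / 4.82 × 10⁷ = 6.15 × 10⁻⁷ g/L = 615 ng/L.

615 ng/L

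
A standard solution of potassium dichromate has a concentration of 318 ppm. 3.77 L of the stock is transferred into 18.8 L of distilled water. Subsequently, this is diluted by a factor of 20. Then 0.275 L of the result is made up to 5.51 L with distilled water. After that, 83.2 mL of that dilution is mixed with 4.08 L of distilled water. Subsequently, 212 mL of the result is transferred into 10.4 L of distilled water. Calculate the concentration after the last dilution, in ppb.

0.0529 ppb

Overall dilution factor = 5.987 × 20 × 20.04 × 50.04 × 50.06 = 6.01 × 10⁶.
318 ppm / 6.01 × 10⁶ = 5.29 × 10⁻⁵ ppm = 0.0529 ppb.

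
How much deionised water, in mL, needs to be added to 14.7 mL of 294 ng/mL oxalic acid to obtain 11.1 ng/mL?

V₂ = C₁V₁/C₂ = 294 × 14.7 / 11.1 = 389 mL.
Diluent to add = V₂ − V₁ = 389 − 14.7 = 375 mL.

375 mL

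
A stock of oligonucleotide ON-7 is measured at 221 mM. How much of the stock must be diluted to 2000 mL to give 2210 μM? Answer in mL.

20.0 mL

2210 μM = 2.21 mM.
V₁ = C₂V₂/C₁ = 2.21 × 2000 / 221 = 20.0 mL.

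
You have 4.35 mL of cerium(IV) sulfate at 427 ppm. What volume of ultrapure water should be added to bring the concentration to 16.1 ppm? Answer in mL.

111 mL

V₂ = C₁V₁/C₂ = 427 × 4.35 / 16.1 = 115 mL.
Diluent to add = V₂ − V₁ = 115 − 4.35 = 111 mL.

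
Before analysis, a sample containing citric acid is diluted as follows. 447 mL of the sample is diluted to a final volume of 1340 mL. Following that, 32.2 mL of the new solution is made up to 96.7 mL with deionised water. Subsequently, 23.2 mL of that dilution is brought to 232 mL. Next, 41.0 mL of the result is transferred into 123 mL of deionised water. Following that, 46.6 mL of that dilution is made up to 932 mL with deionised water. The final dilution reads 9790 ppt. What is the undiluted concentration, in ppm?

Overall dilution factor = 2.998 × 3.003 × 10 × 4 × 20 = 7202.
Original = 9790 ppt × 7202 = 7.05 × 10⁷ ppt = 70.5 ppm.

70.5 ppm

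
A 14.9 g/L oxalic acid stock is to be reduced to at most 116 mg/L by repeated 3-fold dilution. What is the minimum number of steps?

5

Need 3ⁿ ≥ 128, so n ≥ log(128)/log(3) = 4.42.
Minimum whole steps: n = 5.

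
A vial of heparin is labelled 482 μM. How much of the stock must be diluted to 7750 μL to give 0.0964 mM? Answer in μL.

1550 μL

0.0964 mM = 96.4 μM.
V₁ = C₂V₂/C₁ = 96.4 × 7750 / 482 = 1550 μL.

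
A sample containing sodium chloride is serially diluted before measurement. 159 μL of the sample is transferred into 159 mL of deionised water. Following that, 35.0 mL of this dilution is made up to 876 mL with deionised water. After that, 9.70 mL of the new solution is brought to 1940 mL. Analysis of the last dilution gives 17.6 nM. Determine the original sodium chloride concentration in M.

0.0882 M

Overall dilution factor = 1001 × 25.03 × 200 = 5.01 × 10⁶.
Original = 17.6 nM × 5.01 × 10⁶ = 8.82 × 10⁷ nM = 0.0882 M.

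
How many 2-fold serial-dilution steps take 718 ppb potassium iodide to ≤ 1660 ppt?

Need 2ⁿ ≥ 433, so n ≥ log(433)/log(2) = 8.76.
Minimum whole steps: n = 9.

9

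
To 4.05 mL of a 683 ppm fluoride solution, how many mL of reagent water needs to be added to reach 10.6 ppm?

257 mL

V₂ = C₁V₁/C₂ = 683 × 4.05 / 10.6 = 261 mL.
Diluent to add = V₂ − V₁ = 261 − 4.05 = 257 mL.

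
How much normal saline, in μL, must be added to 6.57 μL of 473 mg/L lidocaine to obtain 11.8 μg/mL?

11.8 μg/mL = 11.8 mg/L.
V₂ = C₁V₁/C₂ = 473 × 6.57 / 11.8 = 263 μL.
Diluent to add = V₂ − V₁ = 263 − 6.57 = 257 μL.

257 μL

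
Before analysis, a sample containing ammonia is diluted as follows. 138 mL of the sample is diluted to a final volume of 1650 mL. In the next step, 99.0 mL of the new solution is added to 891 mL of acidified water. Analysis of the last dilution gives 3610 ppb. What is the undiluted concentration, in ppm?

Overall dilution factor = 11.96 × 10 = 120.
Original = 3610 ppb × 120 = 4.32 × 10⁵ ppb = 432 ppm.

432 ppm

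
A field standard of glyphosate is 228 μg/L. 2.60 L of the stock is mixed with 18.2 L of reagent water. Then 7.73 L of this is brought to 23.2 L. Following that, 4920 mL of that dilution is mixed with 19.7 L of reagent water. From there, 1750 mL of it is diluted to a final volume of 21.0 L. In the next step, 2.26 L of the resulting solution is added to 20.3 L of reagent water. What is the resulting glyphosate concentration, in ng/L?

15.8 ng/L

Overall dilution factor = 8 × 3.001 × 5.004 × 12 × 9.982 = 1.44 × 10⁴.
228 μg/L / 1.44 × 10⁴ = 0.0158 μg/L = 15.8 ng/L.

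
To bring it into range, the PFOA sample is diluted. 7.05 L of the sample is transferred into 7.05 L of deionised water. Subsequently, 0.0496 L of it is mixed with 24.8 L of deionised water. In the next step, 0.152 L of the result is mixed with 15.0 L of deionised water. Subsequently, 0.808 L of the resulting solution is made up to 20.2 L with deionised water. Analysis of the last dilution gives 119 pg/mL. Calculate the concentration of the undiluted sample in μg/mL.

Overall dilution factor = 2 × 501 × 99.68 × 25 = 2.50 × 10⁶.
Original = 119 pg/mL × 2.50 × 10⁶ = 2.97 × 10⁸ pg/mL = 297 μg/mL.

297 μg/mL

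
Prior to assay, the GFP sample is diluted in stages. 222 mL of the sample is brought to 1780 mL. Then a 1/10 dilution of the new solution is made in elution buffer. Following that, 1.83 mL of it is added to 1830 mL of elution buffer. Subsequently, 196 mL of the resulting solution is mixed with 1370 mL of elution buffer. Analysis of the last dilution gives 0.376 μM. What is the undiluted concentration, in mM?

Overall dilution factor = 8.018 × 10 × 1001 × 7.990 = 6.41 × 10⁵.
Original = 0.376 μM × 6.41 × 10⁵ = 2.41 × 10⁵ μM = 241 mM.

241 mM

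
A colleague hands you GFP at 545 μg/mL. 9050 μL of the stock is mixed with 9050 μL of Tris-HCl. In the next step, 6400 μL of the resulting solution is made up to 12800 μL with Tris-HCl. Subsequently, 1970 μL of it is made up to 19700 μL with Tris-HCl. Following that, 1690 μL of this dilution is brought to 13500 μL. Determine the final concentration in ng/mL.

1710 ng/mL

Overall dilution factor = 2 × 2 × 10 × 7.988 = 320.
545 μg/mL / 320 = 1.71 μg/mL = 1710 ng/mL.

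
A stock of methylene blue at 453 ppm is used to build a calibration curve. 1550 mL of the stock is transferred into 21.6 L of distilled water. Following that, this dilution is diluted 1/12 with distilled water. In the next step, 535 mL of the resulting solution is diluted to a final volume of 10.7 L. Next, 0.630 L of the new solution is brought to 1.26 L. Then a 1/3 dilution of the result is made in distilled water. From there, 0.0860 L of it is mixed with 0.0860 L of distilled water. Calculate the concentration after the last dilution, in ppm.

0.0105 ppm

Overall dilution factor = 14.94 × 12 × 20 × 2 × 3 × 2 = 4.30 × 10⁴.
453 ppm / 4.30 × 10⁴ = 0.0105 ppm.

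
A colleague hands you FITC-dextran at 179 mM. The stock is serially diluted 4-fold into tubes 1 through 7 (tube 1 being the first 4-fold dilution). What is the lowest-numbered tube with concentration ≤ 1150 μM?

Tube n has concentration 179 mM / 4ⁿ.
Need 4ⁿ ≥ 179 mM / 1150 μM = 156, so n ≥ 3.64.
First such tube: n = 4.

tube 4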